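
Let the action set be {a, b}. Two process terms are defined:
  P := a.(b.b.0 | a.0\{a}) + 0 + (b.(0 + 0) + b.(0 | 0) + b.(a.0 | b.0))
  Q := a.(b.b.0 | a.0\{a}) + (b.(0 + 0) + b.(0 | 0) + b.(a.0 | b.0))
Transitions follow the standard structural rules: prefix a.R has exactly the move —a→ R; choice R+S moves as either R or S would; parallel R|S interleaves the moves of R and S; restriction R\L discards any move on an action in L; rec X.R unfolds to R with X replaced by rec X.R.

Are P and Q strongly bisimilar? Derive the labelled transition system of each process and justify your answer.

YES

LTS(P): 12 reachable states
  s0 = a.(b.b.0 | a.0\{a}) + 0 + (b.(0 + 0) + b.(0 | 0) + b.(a.0 | b.0)) | --a--▸ s1, --b--▸ s2, --b--▸ s3, --b--▸ s4
  s1 = b.b.0 | a.0\{a} | --a--▸ s5, --b--▸ s6
  s2 = 0 + 0 | stopped
  s3 = 0 | 0 | stopped
  s4 = a.0 | b.0 | --a--▸ s7, --b--▸ s8
  s5 = b.b.0 | 0\{a} | --b--▸ s9
  s6 = b.0 | a.0\{a} | --a--▸ s9, --b--▸ s10
  s7 = 0 | b.0 | --b--▸ s3
  s8 = a.0 | 0 | --a--▸ s3
  s9 = b.0 | 0\{a} | --b--▸ s11
  s10 = 0 | a.0\{a} | --a--▸ s11
  s11 = 0 | 0\{a} | stopped
LTS(Q): 12 reachable states
  t0 = a.(b.b.0 | a.0\{a}) + (b.(0 + 0) + b.(0 | 0) + b.(a.0 | b.0)) | --a--▸ t1, --b--▸ t2, --b--▸ t3, --b--▸ t4
  t1 = b.b.0 | a.0\{a} | --a--▸ t5, --b--▸ t6
  t2 = 0 + 0 | stopped
  t3 = 0 | 0 | stopped
  t4 = a.0 | b.0 | --a--▸ t7, --b--▸ t8
  t5 = b.b.0 | 0\{a} | --b--▸ t9
  t6 = b.0 | a.0\{a} | --a--▸ t9, --b--▸ t10
  t7 = 0 | b.0 | --b--▸ t3
  t8 = a.0 | 0 | --a--▸ t3
  t9 = b.0 | 0\{a} | --b--▸ t11
  t10 = 0 | a.0\{a} | --a--▸ t11
  t11 = 0 | 0\{a} | stopped
Coarsest stable partition (strong bisimilarity classes):
  B0 = {s0, t0}
  B1 = {s1, t1}
  B2 = {s4, s6, t4, t6}
  B3 = {s7, s9, t7, t9}
  B4 = {s11, s2, s3, t11, t2, t3}
  B5 = {s10, s8, t10, t8}
  B6 = {s5, t5}
s0 ∈ B0, t0 ∈ B0 → same block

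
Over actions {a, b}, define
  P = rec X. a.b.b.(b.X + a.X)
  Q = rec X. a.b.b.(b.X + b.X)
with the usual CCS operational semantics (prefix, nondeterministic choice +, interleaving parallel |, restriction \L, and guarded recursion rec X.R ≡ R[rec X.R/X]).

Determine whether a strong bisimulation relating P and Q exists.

not bisimilar

LTS(P): 4 reachable states
  m0 = rec X. a.b.b.(b.X + a.X) has moves --a--▸ m1
  m1 = b.b.(b.(rec X. a.b.b.(b.X + a.X)) + a.(rec X. a.b.b.(b.X + a.X))) has moves --b--▸ m2
  m2 = b.(b.(rec X. a.b.b.(b.X + a.X)) + a.(rec X. a.b.b.(b.X + a.X))) has moves --b--▸ m3
  m3 = b.(rec X. a.b.b.(b.X + a.X)) + a.(rec X. a.b.b.(b.X + a.X)) has moves --a--▸ m0, --b--▸ m0
LTS(Q): 4 reachable states
  n0 = rec X. a.b.b.(b.X + b.X) has moves --a--▸ n1
  n1 = b.b.(b.(rec X. a.b.b.(b.X + b.X)) + b.(rec X. a.b.b.(b.X + b.X))) has moves --b--▸ n2
  n2 = b.(b.(rec X. a.b.b.(b.X + b.X)) + b.(rec X. a.b.b.(b.X + b.X))) has moves --b--▸ n3
  n3 = b.(rec X. a.b.b.(b.X + b.X)) + b.(rec X. a.b.b.(b.X + b.X)) has moves --b--▸ n0
Coarsest stable partition (strong bisimilarity classes):
  B0 = {m0}
  B1 = {m1}
  B2 = {m2}
  B3 = {m3}
  B4 = {n0}
  B5 = {n1}
  B6 = {n2}
  B7 = {n3}
m0 ∈ B0, n0 ∈ B4 → different blocks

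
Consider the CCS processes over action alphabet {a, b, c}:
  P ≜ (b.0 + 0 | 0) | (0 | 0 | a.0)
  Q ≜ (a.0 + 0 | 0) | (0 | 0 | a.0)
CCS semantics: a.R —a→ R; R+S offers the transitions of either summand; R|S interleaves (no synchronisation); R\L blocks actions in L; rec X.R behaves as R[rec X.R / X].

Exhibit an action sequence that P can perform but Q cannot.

b

Reachable graph of P (4 states):
  p0 = (b.0 + 0 | 0) | (0 | 0 | a.0) has moves —a→ p1, —b→ p2
  p1 = (b.0 + 0 | 0) | (0 | 0 | 0) has moves —b→ p3
  p2 = 0 | (0 | 0 | a.0) has moves —a→ p3
  p3 = 0 | (0 | 0 | 0) has moves ∅
Reachable graph of Q (4 states):
  q0 = (a.0 + 0 | 0) | (0 | 0 | a.0) has moves —a→ q1, —a→ q2
  q1 = (a.0 + 0 | 0) | (0 | 0 | 0) has moves —a→ q3
  q2 = 0 | (0 | 0 | a.0) has moves —a→ q3
  q3 = 0 | (0 | 0 | 0) has moves ∅
Run σ = ⟨b⟩ on P: start {p0}
  [1] b ⇒ {p2}
  — P admits the full trace.
Run σ = ⟨b⟩ on Q: start {q0}
  [1] b ⇒ ∅  — Q cannot continue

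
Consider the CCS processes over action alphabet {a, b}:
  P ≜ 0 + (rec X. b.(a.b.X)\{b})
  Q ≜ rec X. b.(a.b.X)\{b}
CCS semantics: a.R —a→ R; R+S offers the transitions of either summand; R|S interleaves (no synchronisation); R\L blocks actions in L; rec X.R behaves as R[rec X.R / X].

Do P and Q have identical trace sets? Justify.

LTS(P): 3 reachable states
  p0 = 0 + (rec X. b.(a.b.X)\{b}) | =b=> p1
  p1 = (a.b.(rec X. b.(a.b.X)\{b}))\{b} | =a=> p2
  p2 = (b.(rec X. b.(a.b.X)\{b}))\{b} | deadlocked
LTS(Q): 3 reachable states
  q0 = rec X. b.(a.b.X)\{b} | =b=> q1
  q1 = (a.b.(rec X. b.(a.b.X)\{b}))\{b} | =a=> q2
  q2 = (b.(rec X. b.(a.b.X)\{b}))\{b} | deadlocked
Coarsest stable partition (strong bisimilarity classes):
  B0 = {p0, q0}
  B1 = {p1, q1}
  B2 = {p2, q2}
p0 ∈ B0, q0 ∈ B0 → same block
Bisimilar ⇒ trace-equivalent.

trace-equivalent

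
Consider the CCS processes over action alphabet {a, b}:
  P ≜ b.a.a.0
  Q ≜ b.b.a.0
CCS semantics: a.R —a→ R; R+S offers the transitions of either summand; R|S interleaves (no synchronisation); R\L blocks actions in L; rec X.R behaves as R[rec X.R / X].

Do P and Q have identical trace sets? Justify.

trace-distinct — witness ⟨ba⟩

Reachable graph of P (4 states):
  s0 = b.a.a.0 :: -b-> s1
  s1 = a.a.0 :: -a-> s2
  s2 = a.0 :: -a-> s3
  s3 = 0 :: (no moves)
Reachable graph of Q (4 states):
  t0 = b.b.a.0 :: -b-> t1
  t1 = b.a.0 :: -b-> t2
  t2 = a.0 :: -a-> t3
  t3 = 0 :: (no moves)
Trace ⟨ba⟩ through P, begin at {s0}:
  step 1 (b): {s1}
  step 2 (a): {s2}
  ✓ P
Trace ⟨ba⟩ through Q, begin at {t0}:
  step 1 (b): {t1}
  step 2 (a): ∅ (Q stuck)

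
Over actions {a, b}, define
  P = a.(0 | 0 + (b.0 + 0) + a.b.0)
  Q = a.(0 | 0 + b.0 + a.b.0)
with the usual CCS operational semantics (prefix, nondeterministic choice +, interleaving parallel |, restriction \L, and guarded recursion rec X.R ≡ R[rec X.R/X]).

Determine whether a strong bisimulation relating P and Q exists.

YES

P's transition system — 4 states:
  m0 = a.(0 | 0 + (b.0 + 0) + a.b.0) has moves ··a··> m1
  m1 = 0 | 0 + (b.0 + 0) + a.b.0 has moves ··a··> m2, ··b··> m3
  m2 = b.0 has moves ··b··> m3
  m3 = 0 has moves ∅
Q's transition system — 4 states:
  n0 = a.(0 | 0 + b.0 + a.b.0) has moves ··a··> n1
  n1 = 0 | 0 + b.0 + a.b.0 has moves ··a··> n2, ··b··> n3
  n2 = b.0 has moves ··b··> n3
  n3 = 0 has moves ∅
Coarsest stable partition (strong bisimilarity classes):
  B0 = {m0, n0}
  B1 = {m1, n1}
  B2 = {m2, n2}
  B3 = {m3, n3}
m0 ∈ B0, n0 ∈ B0 → same block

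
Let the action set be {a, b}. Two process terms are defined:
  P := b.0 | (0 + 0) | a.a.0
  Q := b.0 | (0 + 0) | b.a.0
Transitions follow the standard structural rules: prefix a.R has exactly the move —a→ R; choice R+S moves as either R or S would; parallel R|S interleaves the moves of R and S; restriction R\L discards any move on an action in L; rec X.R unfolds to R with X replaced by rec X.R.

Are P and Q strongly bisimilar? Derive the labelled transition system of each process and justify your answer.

not bisimilar

Reachable graph of P (6 states):
  m0 = b.0 | (0 + 0) | a.a.0 | --a--▸ m1, --b--▸ m2
  m1 = b.0 | (0 + 0) | a.0 | --a--▸ m3, --b--▸ m4
  m2 = 0 | (0 + 0) | a.a.0 | --a--▸ m4
  m3 = b.0 | (0 + 0) | 0 | --b--▸ m5
  m4 = 0 | (0 + 0) | a.0 | --a--▸ m5
  m5 = 0 | (0 + 0) | 0 | ∅
Reachable graph of Q (6 states):
  n0 = b.0 | (0 + 0) | b.a.0 | --b--▸ n1, --b--▸ n2
  n1 = 0 | (0 + 0) | b.a.0 | --b--▸ n3
  n2 = b.0 | (0 + 0) | a.0 | --a--▸ n4, --b--▸ n3
  n3 = 0 | (0 + 0) | a.0 | --a--▸ n5
  n4 = b.0 | (0 + 0) | 0 | --b--▸ n5
  n5 = 0 | (0 + 0) | 0 | ∅
Coarsest stable partition (strong bisimilarity classes):
  B0 = {m0}
  B1 = {m2}
  B2 = {m4, n3}
  B3 = {m5, n5}
  B4 = {m1, n2}
  B5 = {m3, n4}
  B6 = {n0}
  B7 = {n1}
m0 ∈ B0, n0 ∈ B6 → different blocks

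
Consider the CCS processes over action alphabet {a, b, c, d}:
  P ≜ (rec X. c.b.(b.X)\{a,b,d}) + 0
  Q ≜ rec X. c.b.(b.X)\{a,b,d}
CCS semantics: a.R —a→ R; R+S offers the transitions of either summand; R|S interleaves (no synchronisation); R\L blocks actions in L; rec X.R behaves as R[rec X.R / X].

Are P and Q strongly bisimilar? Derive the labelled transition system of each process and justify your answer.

P ~ Q

LTS(P): 3 reachable states
  p0 = (rec X. c.b.(b.X)\{a,b,d}) + 0 | ··c··> p1
  p1 = b.(b.(rec X. c.b.(b.X)\{a,b,d}))\{a,b,d} | ··b··> p2
  p2 = (b.(rec X. c.b.(b.X)\{a,b,d}))\{a,b,d} | (no moves)
LTS(Q): 3 reachable states
  q0 = rec X. c.b.(b.X)\{a,b,d} | ··c··> q1
  q1 = b.(b.(rec X. c.b.(b.X)\{a,b,d}))\{a,b,d} | ··b··> q2
  q2 = (b.(rec X. c.b.(b.X)\{a,b,d}))\{a,b,d} | (no moves)
Coarsest stable partition (strong bisimilarity classes):
  B0 = {p0, q0}
  B1 = {p1, q1}
  B2 = {p2, q2}
p0 ∈ B0, q0 ∈ B0 → same block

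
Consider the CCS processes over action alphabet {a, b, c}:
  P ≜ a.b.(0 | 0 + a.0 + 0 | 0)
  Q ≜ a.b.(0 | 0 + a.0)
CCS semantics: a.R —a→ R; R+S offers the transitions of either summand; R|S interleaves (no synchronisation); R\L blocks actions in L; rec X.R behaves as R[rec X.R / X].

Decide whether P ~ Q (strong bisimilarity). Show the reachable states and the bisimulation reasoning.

LTS(P): 4 reachable states
  u0 = a.b.(0 | 0 + a.0 + 0 | 0) :: ··a··> u1
  u1 = b.(0 | 0 + a.0 + 0 | 0) :: ··b··> u2
  u2 = 0 | 0 + a.0 + 0 | 0 :: ··a··> u3
  u3 = 0 :: ·
LTS(Q): 4 reachable states
  v0 = a.b.(0 | 0 + a.0) :: ··a··> v1
  v1 = b.(0 | 0 + a.0) :: ··b··> v2
  v2 = 0 | 0 + a.0 :: ··a··> v3
  v3 = 0 :: ·
Partition-refinement fixed point:
  B0 = {u0, v0}
  B1 = {u1, v1}
  B2 = {u2, v2}
  B3 = {u3, v3}
u0 ∈ B0, v0 ∈ B0 → same block

P ~ Q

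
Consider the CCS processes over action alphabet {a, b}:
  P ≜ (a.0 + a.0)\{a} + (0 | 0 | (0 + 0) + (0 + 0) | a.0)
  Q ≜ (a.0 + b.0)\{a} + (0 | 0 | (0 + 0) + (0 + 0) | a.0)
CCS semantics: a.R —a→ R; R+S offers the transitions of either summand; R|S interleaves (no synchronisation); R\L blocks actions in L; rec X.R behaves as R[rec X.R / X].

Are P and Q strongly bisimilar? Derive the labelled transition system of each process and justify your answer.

NO

Reachable graph of P (2 states):
  m0 = (a.0 + a.0)\{a} + (0 | 0 | (0 + 0) + (0 + 0) | a.0) has moves ··a··> m1
  m1 = (0 + 0) | 0 has moves ∅
Reachable graph of Q (3 states):
  n0 = (a.0 + b.0)\{a} + (0 | 0 | (0 + 0) + (0 + 0) | a.0) has moves ··a··> n1, ··b··> n2
  n1 = (0 + 0) | 0 has moves ∅
  n2 = 0\{a} has moves ∅
Bisimilarity quotient blocks:
  B0 = {m0}
  B1 = {m1, n1, n2}
  B2 = {n0}
m0 ∈ B0, n0 ∈ B2 → different blocks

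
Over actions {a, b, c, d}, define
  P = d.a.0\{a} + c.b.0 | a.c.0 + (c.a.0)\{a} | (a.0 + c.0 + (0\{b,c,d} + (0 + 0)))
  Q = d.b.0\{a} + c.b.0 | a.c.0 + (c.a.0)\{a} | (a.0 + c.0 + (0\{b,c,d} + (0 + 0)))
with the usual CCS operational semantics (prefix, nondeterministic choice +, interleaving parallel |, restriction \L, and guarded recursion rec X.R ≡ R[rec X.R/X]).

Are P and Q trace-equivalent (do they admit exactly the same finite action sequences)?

NO — witness ⟨da⟩

Reachable graph of P (14 states):
  s0 = d.a.0\{a} + c.b.0 | a.c.0 + (c.a.0)\{a} | (a.0 + c.0 + (0\{b,c,d} + (0 + 0))) ⊢ -a-> s1, -a-> s2, -c-> s1, -c-> s3, -c-> s4, -d-> s5
  s1 = (c.a.0)\{a} | 0 ⊢ -c-> s6
  s2 = c.b.0 | c.0 ⊢ -c-> s7, -c-> s8
  s3 = (a.0)\{a} | (a.0 + c.0 + (0\{b,c,d} + (0 + 0))) ⊢ -a-> s6, -c-> s6
  s4 = b.0 | a.c.0 ⊢ -a-> s7, -b-> s9
  s5 = a.0\{a} ⊢ -a-> s10
  s6 = (a.0)\{a} | 0 ⊢ deadlocked
  s7 = b.0 | c.0 ⊢ -b-> s11, -c-> s12
  s8 = c.b.0 | 0 ⊢ -c-> s12
  s9 = 0 | a.c.0 ⊢ -a-> s11
  s10 = 0\{a} ⊢ deadlocked
  s11 = 0 | c.0 ⊢ -c-> s13
  s12 = b.0 | 0 ⊢ -b-> s13
  s13 = 0 | 0 ⊢ deadlocked
Reachable graph of Q (14 states):
  t0 = d.b.0\{a} + c.b.0 | a.c.0 + (c.a.0)\{a} | (a.0 + c.0 + (0\{b,c,d} + (0 + 0))) ⊢ -a-> t1, -a-> t2, -c-> t1, -c-> t3, -c-> t4, -d-> t5
  t1 = (c.a.0)\{a} | 0 ⊢ -c-> t6
  t2 = c.b.0 | c.0 ⊢ -c-> t7, -c-> t8
  t3 = (a.0)\{a} | (a.0 + c.0 + (0\{b,c,d} + (0 + 0))) ⊢ -a-> t6, -c-> t6
  t4 = b.0 | a.c.0 ⊢ -a-> t7, -b-> t9
  t5 = b.0\{a} ⊢ -b-> t10
  t6 = (a.0)\{a} | 0 ⊢ deadlocked
  t7 = b.0 | c.0 ⊢ -b-> t11, -c-> t12
  t8 = c.b.0 | 0 ⊢ -c-> t12
  t9 = 0 | a.c.0 ⊢ -a-> t11
  t10 = 0\{a} ⊢ deadlocked
  t11 = 0 | c.0 ⊢ -c-> t13
  t12 = b.0 | 0 ⊢ -b-> t13
  t13 = 0 | 0 ⊢ deadlocked
Run σ = ⟨da⟩ on P: start {s0}
  [1] d ⇒ {s5}
  [2] a ⇒ {s10}
  — P admits the full trace.
Run σ = ⟨da⟩ on Q: start {t0}
  [1] d ⇒ {t5}
  [2] a ⇒ ∅ (Q stuck)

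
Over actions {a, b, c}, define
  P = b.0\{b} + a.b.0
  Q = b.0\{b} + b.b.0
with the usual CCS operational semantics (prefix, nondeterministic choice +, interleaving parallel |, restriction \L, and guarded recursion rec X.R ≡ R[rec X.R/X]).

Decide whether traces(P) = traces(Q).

traces(P) ≠ traces(Q) — witness ⟨a⟩

LTS(P): 4 reachable states
  s0 = b.0\{b} + a.b.0 has moves —a→ s1, —b→ s2
  s1 = b.0 has moves —b→ s3
  s2 = 0\{b} has moves deadlocked
  s3 = 0 has moves deadlocked
LTS(Q): 4 reachable states
  t0 = b.0\{b} + b.b.0 has moves —b→ t1, —b→ t2
  t1 = 0\{b} has moves deadlocked
  t2 = b.0 has moves —b→ t3
  t3 = 0 has moves deadlocked
Trace ⟨a⟩ through P, begin at {s0}:
  [1] a ⇒ {s1}
  P completes σ.
Trace ⟨a⟩ through Q, begin at {t0}:
  [1] a ⇒ ∅ (Q stuck)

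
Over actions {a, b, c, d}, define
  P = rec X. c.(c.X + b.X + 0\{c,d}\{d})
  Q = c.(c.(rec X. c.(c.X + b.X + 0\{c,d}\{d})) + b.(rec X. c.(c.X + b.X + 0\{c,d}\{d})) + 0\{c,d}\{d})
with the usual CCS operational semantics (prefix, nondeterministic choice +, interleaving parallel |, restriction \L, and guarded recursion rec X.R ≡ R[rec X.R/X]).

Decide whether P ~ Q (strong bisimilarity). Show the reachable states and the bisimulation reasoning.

P's transition system — 2 states:
  m0 = rec X. c.(c.X + b.X + 0\{c,d}\{d}) | -c-> m1
  m1 = c.(rec X. c.(c.X + b.X + 0\{c,d}\{d})) + b.(rec X. c.(c.X + b.X + 0\{c,d}\{d})) + 0\{c,d}\{d} | -b-> m0, -c-> m0
Q's transition system — 3 states:
  n0 = c.(c.(rec X. c.(c.X + b.X + 0\{c,d}\{d})) + b.(rec X. c.(c.X + b.X + 0\{c,d}\{d})) + 0\{c,d}\{d}) | -c-> n1
  n1 = c.(rec X. c.(c.X + b.X + 0\{c,d}\{d})) + b.(rec X. c.(c.X + b.X + 0\{c,d}\{d})) + 0\{c,d}\{d} | -b-> n2, -c-> n2
  n2 = rec X. c.(c.X + b.X + 0\{c,d}\{d}) | -c-> n1
Coarsest stable partition (strong bisimilarity classes):
  B0 = {m0, n0, n2}
  B1 = {m1, n1}
m0 ∈ B0, n0 ∈ B0 → same block

P ~ Q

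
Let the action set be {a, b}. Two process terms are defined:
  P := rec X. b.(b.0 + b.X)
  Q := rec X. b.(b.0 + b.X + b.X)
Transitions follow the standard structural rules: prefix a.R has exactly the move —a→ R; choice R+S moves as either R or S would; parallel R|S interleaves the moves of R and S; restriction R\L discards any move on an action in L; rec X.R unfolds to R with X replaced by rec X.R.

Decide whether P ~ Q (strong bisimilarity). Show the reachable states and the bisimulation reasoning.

YES

P's transition system — 3 states:
  p0 = rec X. b.(b.0 + b.X) | ··b··> p1
  p1 = b.0 + b.(rec X. b.(b.0 + b.X)) | ··b··> p0, ··b··> p2
  p2 = 0 | ·
Q's transition system — 3 states:
  q0 = rec X. b.(b.0 + b.X + b.X) | ··b··> q1
  q1 = b.0 + b.(rec X. b.(b.0 + b.X + b.X)) + b.(rec X. b.(b.0 + b.X + b.X)) | ··b··> q0, ··b··> q2
  q2 = 0 | ·
Coarsest stable partition (strong bisimilarity classes):
  B0 = {p0, q0}
  B1 = {p1, q1}
  B2 = {p2, q2}
p0 ∈ B0, q0 ∈ B0 → same block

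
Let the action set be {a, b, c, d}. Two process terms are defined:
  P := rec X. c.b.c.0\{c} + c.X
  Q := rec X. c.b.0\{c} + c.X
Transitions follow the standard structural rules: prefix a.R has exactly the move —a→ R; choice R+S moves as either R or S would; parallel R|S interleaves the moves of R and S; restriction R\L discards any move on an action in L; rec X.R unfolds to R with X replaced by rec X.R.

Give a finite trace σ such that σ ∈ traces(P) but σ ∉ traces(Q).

P's transition system — 4 states:
  s0 = rec X. c.b.c.0\{c} + c.X → -c-> s0, -c-> s1
  s1 = b.c.0\{c} → -b-> s2
  s2 = c.0\{c} → -c-> s3
  s3 = 0\{c} → (no moves)
Q's transition system — 3 states:
  t0 = rec X. c.b.0\{c} + c.X → -c-> t0, -c-> t1
  t1 = b.0\{c} → -b-> t2
  t2 = 0\{c} → (no moves)
Run σ = ⟨cbc⟩ on P: start {s0}
  [1] c ⇒ {s0, s1}
  [2] b ⇒ {s2}
  [3] c ⇒ {s3}
  ✓ P
Run σ = ⟨cbc⟩ on Q: start {t0}
  [1] c ⇒ {t0, t1}
  [2] b ⇒ {t2}
  [3] c ⇒ no successor for Q

cbc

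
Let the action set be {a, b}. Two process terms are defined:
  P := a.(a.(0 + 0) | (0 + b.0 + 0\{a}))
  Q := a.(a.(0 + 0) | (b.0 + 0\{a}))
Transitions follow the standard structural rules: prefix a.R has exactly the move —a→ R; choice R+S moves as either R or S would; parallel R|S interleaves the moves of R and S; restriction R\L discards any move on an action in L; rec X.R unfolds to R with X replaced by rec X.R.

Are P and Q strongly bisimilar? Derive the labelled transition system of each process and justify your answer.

LTS(P): 5 reachable states
  s0 = a.(a.(0 + 0) | (0 + b.0 + 0\{a})) | --a--▸ s1
  s1 = a.(0 + 0) | (0 + b.0 + 0\{a}) | --a--▸ s2, --b--▸ s3
  s2 = (0 + 0) | (0 + b.0 + 0\{a}) | --b--▸ s4
  s3 = a.(0 + 0) | 0 | --a--▸ s4
  s4 = (0 + 0) | 0 | (no moves)
LTS(Q): 5 reachable states
  t0 = a.(a.(0 + 0) | (b.0 + 0\{a})) | --a--▸ t1
  t1 = a.(0 + 0) | (b.0 + 0\{a}) | --a--▸ t2, --b--▸ t3
  t2 = (0 + 0) | (b.0 + 0\{a}) | --b--▸ t4
  t3 = a.(0 + 0) | 0 | --a--▸ t4
  t4 = (0 + 0) | 0 | (no moves)
Partition-refinement fixed point:
  B0 = {s0, t0}
  B1 = {s1, t1}
  B2 = {s2, t2}
  B3 = {s4, t4}
  B4 = {s3, t3}
s0 ∈ B0, t0 ∈ B0 → same block

bisimilar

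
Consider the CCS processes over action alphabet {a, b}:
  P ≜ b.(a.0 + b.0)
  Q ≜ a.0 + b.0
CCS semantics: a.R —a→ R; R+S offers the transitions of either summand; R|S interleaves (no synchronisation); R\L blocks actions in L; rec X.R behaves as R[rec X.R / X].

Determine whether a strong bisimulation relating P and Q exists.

P's transition system — 3 states:
  u0 = b.(a.0 + b.0) has moves -b-> u1
  u1 = a.0 + b.0 has moves -a-> u2, -b-> u2
  u2 = 0 has moves ·
Q's transition system — 2 states:
  v0 = a.0 + b.0 has moves -a-> v1, -b-> v1
  v1 = 0 has moves ·
Coarsest stable partition (strong bisimilarity classes):
  B0 = {u0}
  B1 = {u1, v0}
  B2 = {u2, v1}
u0 ∈ B0, v0 ∈ B1 → different blocks

P ≁ Q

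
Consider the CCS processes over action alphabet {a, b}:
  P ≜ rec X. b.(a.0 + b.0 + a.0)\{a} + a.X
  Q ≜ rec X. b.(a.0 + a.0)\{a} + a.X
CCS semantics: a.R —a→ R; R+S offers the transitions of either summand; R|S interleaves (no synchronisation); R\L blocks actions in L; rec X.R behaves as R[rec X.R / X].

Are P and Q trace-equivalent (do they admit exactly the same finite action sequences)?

LTS(P): 3 reachable states
  m0 = rec X. b.(a.0 + b.0 + a.0)\{a} + a.X ⊢ --a--▸ m0, --b--▸ m1
  m1 = (a.0 + b.0 + a.0)\{a} ⊢ --b--▸ m2
  m2 = 0\{a} ⊢ (no moves)
LTS(Q): 2 reachable states
  n0 = rec X. b.(a.0 + a.0)\{a} + a.X ⊢ --a--▸ n0, --b--▸ n1
  n1 = (a.0 + a.0)\{a} ⊢ (no moves)
Trace ⟨bb⟩ through P, begin at {m0}:
  after b @ step 1: {m1}
  after b @ step 2: {m2}
  ✓ P
Trace ⟨bb⟩ through Q, begin at {n0}:
  after b @ step 1: {n1}
  after b @ step 2: ∅  — Q cannot continue

trace-distinct — witness ⟨bb⟩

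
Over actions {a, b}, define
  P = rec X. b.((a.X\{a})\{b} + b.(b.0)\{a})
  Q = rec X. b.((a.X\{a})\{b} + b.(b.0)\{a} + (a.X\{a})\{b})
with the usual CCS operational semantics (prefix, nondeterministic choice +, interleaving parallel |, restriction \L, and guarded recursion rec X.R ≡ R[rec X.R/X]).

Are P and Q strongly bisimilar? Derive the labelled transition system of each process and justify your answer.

bisimilar

LTS(P): 5 reachable states
  s0 = rec X. b.((a.X\{a})\{b} + b.(b.0)\{a}) → ··b··> s1
  s1 = (a.(rec X. b.((a.X\{a})\{b} + b.(b.0)\{a}))\{a})\{b} + b.(b.0)\{a} → ··a··> s2, ··b··> s3
  s2 = (rec X. b.((a.X\{a})\{b} + b.(b.0)\{a}))\{a}\{b} → ∅
  s3 = (b.0)\{a} → ··b··> s4
  s4 = 0\{a} → ∅
LTS(Q): 5 reachable states
  t0 = rec X. b.((a.X\{a})\{b} + b.(b.0)\{a} + (a.X\{a})\{b}) → ··b··> t1
  t1 = (a.(rec X. b.((a.X\{a})\{b} + b.(b.0)\{a} + (a.X\{a})\{b}))\{a})\{b} + b.(b.0)\{a} + (a.(rec X. b.((a.X\{a})\{b} + b.(b.0)\{a} + (a.X\{a})\{b}))\{a})\{b} → ··a··> t2, ··b··> t3
  t2 = (rec X. b.((a.X\{a})\{b} + b.(b.0)\{a} + (a.X\{a})\{b}))\{a}\{b} → ∅
  t3 = (b.0)\{a} → ··b··> t4
  t4 = 0\{a} → ∅
Bisimilarity quotient blocks:
  B0 = {s0, t0}
  B1 = {s1, t1}
  B2 = {s2, s4, t2, t4}
  B3 = {s3, t3}
s0 ∈ B0, t0 ∈ B0 → same block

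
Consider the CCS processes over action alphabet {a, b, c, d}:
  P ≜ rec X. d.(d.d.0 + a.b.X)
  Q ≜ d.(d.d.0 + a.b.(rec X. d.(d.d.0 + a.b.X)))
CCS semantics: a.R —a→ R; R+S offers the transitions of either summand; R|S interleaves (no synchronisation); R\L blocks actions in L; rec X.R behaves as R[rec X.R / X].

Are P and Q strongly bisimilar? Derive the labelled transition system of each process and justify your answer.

Reachable graph of P (5 states):
  m0 = rec X. d.(d.d.0 + a.b.X) → —d→ m1
  m1 = d.d.0 + a.b.(rec X. d.(d.d.0 + a.b.X)) → —a→ m2, —d→ m3
  m2 = b.(rec X. d.(d.d.0 + a.b.X)) → —b→ m0
  m3 = d.0 → —d→ m4
  m4 = 0 → stopped
Reachable graph of Q (6 states):
  n0 = d.(d.d.0 + a.b.(rec X. d.(d.d.0 + a.b.X))) → —d→ n1
  n1 = d.d.0 + a.b.(rec X. d.(d.d.0 + a.b.X)) → —a→ n2, —d→ n3
  n2 = b.(rec X. d.(d.d.0 + a.b.X)) → —b→ n4
  n3 = d.0 → —d→ n5
  n4 = rec X. d.(d.d.0 + a.b.X) → —d→ n1
  n5 = 0 → stopped
Bisimilarity quotient blocks:
  B0 = {m0, n0, n4}
  B1 = {m1, n1}
  B2 = {m3, n3}
  B3 = {m4, n5}
  B4 = {m2, n2}
m0 ∈ B0, n0 ∈ B0 → same block

P ~ Q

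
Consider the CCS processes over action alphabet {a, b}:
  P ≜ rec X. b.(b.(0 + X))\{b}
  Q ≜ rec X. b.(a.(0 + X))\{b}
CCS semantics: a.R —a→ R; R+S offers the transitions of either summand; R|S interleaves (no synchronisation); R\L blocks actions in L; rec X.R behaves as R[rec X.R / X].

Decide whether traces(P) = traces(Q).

LTS(P): 2 reachable states
  u0 = rec X. b.(b.(0 + X))\{b} | -b-> u1
  u1 = (b.(0 + (rec X. b.(b.(0 + X))\{b})))\{b} | (no moves)
LTS(Q): 3 reachable states
  v0 = rec X. b.(a.(0 + X))\{b} | -b-> v1
  v1 = (a.(0 + (rec X. b.(a.(0 + X))\{b})))\{b} | -a-> v2
  v2 = (0 + (rec X. b.(a.(0 + X))\{b}))\{b} | (no moves)
Run σ = ⟨ba⟩ on Q: start {v0}
  [1] b ⇒ {v1}
  [2] a ⇒ {v2}
  — Q admits the full trace.
Run σ = ⟨ba⟩ on P: start {u0}
  [1] b ⇒ {u1}
  [2] a ⇒ ∅ (P stuck)

traces(P) ≠ traces(Q) — witness ⟨ba⟩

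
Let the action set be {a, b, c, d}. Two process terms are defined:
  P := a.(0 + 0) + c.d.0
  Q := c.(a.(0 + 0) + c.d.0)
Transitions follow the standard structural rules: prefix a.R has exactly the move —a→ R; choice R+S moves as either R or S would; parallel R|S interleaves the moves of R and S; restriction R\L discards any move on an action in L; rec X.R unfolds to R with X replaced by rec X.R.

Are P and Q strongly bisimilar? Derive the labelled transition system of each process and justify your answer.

Reachable graph of P (4 states):
  p0 = a.(0 + 0) + c.d.0 :: -a-> p1, -c-> p2
  p1 = 0 + 0 :: deadlocked
  p2 = d.0 :: -d-> p3
  p3 = 0 :: deadlocked
Reachable graph of Q (5 states):
  q0 = c.(a.(0 + 0) + c.d.0) :: -c-> q1
  q1 = a.(0 + 0) + c.d.0 :: -a-> q2, -c-> q3
  q2 = 0 + 0 :: deadlocked
  q3 = d.0 :: -d-> q4
  q4 = 0 :: deadlocked
Partition-refinement fixed point:
  B0 = {p0, q1}
  B1 = {p1, p3, q2, q4}
  B2 = {p2, q3}
  B3 = {q0}
p0 ∈ B0, q0 ∈ B3 → different blocks

P ≁ Q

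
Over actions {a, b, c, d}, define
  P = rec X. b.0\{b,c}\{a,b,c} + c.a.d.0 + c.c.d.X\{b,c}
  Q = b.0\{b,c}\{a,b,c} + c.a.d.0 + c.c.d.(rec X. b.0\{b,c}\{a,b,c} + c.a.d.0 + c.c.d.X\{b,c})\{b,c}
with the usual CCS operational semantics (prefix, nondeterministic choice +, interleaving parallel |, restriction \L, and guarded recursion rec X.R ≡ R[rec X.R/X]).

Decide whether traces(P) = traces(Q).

Reachable graph of P (8 states):
  u0 = rec X. b.0\{b,c}\{a,b,c} + c.a.d.0 + c.c.d.X\{b,c} → —b→ u1, —c→ u2, —c→ u3
  u1 = 0\{b,c}\{a,b,c} → (no moves)
  u2 = a.d.0 → —a→ u4
  u3 = c.d.(rec X. b.0\{b,c}\{a,b,c} + c.a.d.0 + c.c.d.X\{b,c})\{b,c} → —c→ u5
  u4 = d.0 → —d→ u6
  u5 = d.(rec X. b.0\{b,c}\{a,b,c} + c.a.d.0 + c.c.d.X\{b,c})\{b,c} → —d→ u7
  u6 = 0 → (no moves)
  u7 = (rec X. b.0\{b,c}\{a,b,c} + c.a.d.0 + c.c.d.X\{b,c})\{b,c} → (no moves)
Reachable graph of Q (8 states):
  v0 = b.0\{b,c}\{a,b,c} + c.a.d.0 + c.c.d.(rec X. b.0\{b,c}\{a,b,c} + c.a.d.0 + c.c.d.X\{b,c})\{b,c} → —b→ v1, —c→ v2, —c→ v3
  v1 = 0\{b,c}\{a,b,c} → (no moves)
  v2 = a.d.0 → —a→ v4
  v3 = c.d.(rec X. b.0\{b,c}\{a,b,c} + c.a.d.0 + c.c.d.X\{b,c})\{b,c} → —c→ v5
  v4 = d.0 → —d→ v6
  v5 = d.(rec X. b.0\{b,c}\{a,b,c} + c.a.d.0 + c.c.d.X\{b,c})\{b,c} → —d→ v7
  v6 = 0 → (no moves)
  v7 = (rec X. b.0\{b,c}\{a,b,c} + c.a.d.0 + c.c.d.X\{b,c})\{b,c} → (no moves)
Partition-refinement fixed point:
  B0 = {u0, v0}
  B1 = {u3, v3}
  B2 = {u4, u5, v4, v5}
  B3 = {u1, u6, u7, v1, v6, v7}
  B4 = {u2, v2}
u0 ∈ B0, v0 ∈ B0 → same block
Bisimilar ⇒ trace-equivalent.

trace-equivalent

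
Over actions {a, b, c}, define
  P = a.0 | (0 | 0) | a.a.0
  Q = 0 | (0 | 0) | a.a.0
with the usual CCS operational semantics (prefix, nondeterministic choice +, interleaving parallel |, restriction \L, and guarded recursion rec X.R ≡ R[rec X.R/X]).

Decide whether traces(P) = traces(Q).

P's transition system — 6 states:
  s0 = a.0 | (0 | 0) | a.a.0 | ··a··> s1, ··a··> s2
  s1 = 0 | (0 | 0) | a.a.0 | ··a··> s3
  s2 = a.0 | (0 | 0) | a.0 | ··a··> s3, ··a··> s4
  s3 = 0 | (0 | 0) | a.0 | ··a··> s5
  s4 = a.0 | (0 | 0) | 0 | ··a··> s5
  s5 = 0 | (0 | 0) | 0 | ·
Q's transition system — 3 states:
  t0 = 0 | (0 | 0) | a.a.0 | ··a··> t1
  t1 = 0 | (0 | 0) | a.0 | ··a··> t2
  t2 = 0 | (0 | 0) | 0 | ·
Executing aaa from P (initial set {s0}):
  after a @ step 1: {s1, s2}
  after a @ step 2: {s3, s4}
  after a @ step 3: {s5}
  ✓ P
Executing aaa from Q (initial set {t0}):
  after a @ step 1: {t1}
  after a @ step 2: {t2}
  after a @ step 3: ∅  — Q cannot continue

traces(P) ≠ traces(Q) — witness ⟨aaa⟩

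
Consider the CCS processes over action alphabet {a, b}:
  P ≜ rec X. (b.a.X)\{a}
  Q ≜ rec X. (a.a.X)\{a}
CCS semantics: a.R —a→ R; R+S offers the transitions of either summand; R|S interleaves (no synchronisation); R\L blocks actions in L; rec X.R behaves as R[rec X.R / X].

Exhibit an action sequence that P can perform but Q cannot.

b

P's transition system — 2 states:
  s0 = rec X. (b.a.X)\{a} | —b→ s1
  s1 = (a.(rec X. (b.a.X)\{a}))\{a} | deadlocked
Q's transition system — 1 states:
  t0 = rec X. (a.a.X)\{a} | deadlocked
Run σ = ⟨b⟩ on P: start {s0}
  step 1 (b): {s1}
  P completes σ.
Run σ = ⟨b⟩ on Q: start {t0}
  step 1 (b): ∅ (Q stuck)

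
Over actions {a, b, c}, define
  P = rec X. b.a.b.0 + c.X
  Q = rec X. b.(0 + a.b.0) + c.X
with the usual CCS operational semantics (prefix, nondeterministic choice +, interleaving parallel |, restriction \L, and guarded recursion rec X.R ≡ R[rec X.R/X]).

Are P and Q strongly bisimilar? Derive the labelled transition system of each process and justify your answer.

LTS(P): 4 reachable states
  s0 = rec X. b.a.b.0 + c.X ⊢ --b--▸ s1, --c--▸ s0
  s1 = a.b.0 ⊢ --a--▸ s2
  s2 = b.0 ⊢ --b--▸ s3
  s3 = 0 ⊢ (no moves)
LTS(Q): 4 reachable states
  t0 = rec X. b.(0 + a.b.0) + c.X ⊢ --b--▸ t1, --c--▸ t0
  t1 = 0 + a.b.0 ⊢ --a--▸ t2
  t2 = b.0 ⊢ --b--▸ t3
  t3 = 0 ⊢ (no moves)
Partition-refinement fixed point:
  B0 = {s0, t0}
  B1 = {s1, t1}
  B2 = {s2, t2}
  B3 = {s3, t3}
s0 ∈ B0, t0 ∈ B0 → same block

YES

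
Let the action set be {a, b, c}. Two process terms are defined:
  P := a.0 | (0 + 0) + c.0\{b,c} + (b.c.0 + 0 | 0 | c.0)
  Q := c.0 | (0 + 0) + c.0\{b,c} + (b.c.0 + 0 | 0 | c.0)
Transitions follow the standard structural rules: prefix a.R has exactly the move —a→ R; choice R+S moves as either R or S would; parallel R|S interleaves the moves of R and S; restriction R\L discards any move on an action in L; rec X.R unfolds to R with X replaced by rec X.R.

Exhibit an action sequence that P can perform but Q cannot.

a

LTS(P): 6 reachable states
  s0 = a.0 | (0 + 0) + c.0\{b,c} + (b.c.0 + 0 | 0 | c.0) | -a-> s1, -b-> s2, -c-> s3, -c-> s4
  s1 = 0 | (0 + 0) | stopped
  s2 = c.0 | -c-> s5
  s3 = 0 | 0 | 0 | stopped
  s4 = 0\{b,c} | stopped
  s5 = 0 | stopped
LTS(Q): 6 reachable states
  t0 = c.0 | (0 + 0) + c.0\{b,c} + (b.c.0 + 0 | 0 | c.0) | -b-> t1, -c-> t2, -c-> t3, -c-> t4
  t1 = c.0 | -c-> t5
  t2 = 0 | (0 + 0) | stopped
  t3 = 0 | 0 | 0 | stopped
  t4 = 0\{b,c} | stopped
  t5 = 0 | stopped
Run σ = ⟨a⟩ on P: start {s0}
  [1] a ⇒ {s1}
  — P admits the full trace.
Run σ = ⟨a⟩ on Q: start {t0}
  [1] a ⇒ no successor for Q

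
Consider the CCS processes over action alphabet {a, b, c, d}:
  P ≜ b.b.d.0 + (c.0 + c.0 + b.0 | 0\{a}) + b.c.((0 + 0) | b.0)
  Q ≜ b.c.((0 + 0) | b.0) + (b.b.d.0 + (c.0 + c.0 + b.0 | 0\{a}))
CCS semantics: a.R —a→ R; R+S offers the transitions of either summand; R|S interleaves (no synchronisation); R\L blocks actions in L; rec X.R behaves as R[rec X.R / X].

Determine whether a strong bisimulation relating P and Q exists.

Reachable graph of P (8 states):
  u0 = b.b.d.0 + (c.0 + c.0 + b.0 | 0\{a}) + b.c.((0 + 0) | b.0) → —b→ u1, —b→ u2, —b→ u3, —c→ u4
  u1 = 0 | 0\{a} → stopped
  u2 = b.d.0 → —b→ u5
  u3 = c.((0 + 0) | b.0) → —c→ u6
  u4 = 0 → stopped
  u5 = d.0 → —d→ u4
  u6 = (0 + 0) | b.0 → —b→ u7
  u7 = (0 + 0) | 0 → stopped
Reachable graph of Q (8 states):
  v0 = b.c.((0 + 0) | b.0) + (b.b.d.0 + (c.0 + c.0 + b.0 | 0\{a})) → —b→ v1, —b→ v2, —b→ v3, —c→ v4
  v1 = 0 | 0\{a} → stopped
  v2 = b.d.0 → —b→ v5
  v3 = c.((0 + 0) | b.0) → —c→ v6
  v4 = 0 → stopped
  v5 = d.0 → —d→ v4
  v6 = (0 + 0) | b.0 → —b→ v7
  v7 = (0 + 0) | 0 → stopped
Partition-refinement fixed point:
  B0 = {u0, v0}
  B1 = {u3, v3}
  B2 = {u6, v6}
  B3 = {u1, u4, u7, v1, v4, v7}
  B4 = {u2, v2}
  B5 = {u5, v5}
u0 ∈ B0, v0 ∈ B0 → same block

P ~ Q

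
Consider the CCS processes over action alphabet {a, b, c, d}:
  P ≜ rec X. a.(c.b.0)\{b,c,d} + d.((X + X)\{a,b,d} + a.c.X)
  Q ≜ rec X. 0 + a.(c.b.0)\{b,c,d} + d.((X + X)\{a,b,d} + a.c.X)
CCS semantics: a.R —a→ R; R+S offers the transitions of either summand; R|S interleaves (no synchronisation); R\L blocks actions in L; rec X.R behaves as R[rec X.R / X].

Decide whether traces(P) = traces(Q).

trace-equivalent

LTS(P): 4 reachable states
  u0 = rec X. a.(c.b.0)\{b,c,d} + d.((X + X)\{a,b,d} + a.c.X) | -a-> u1, -d-> u2
  u1 = (c.b.0)\{b,c,d} | stopped
  u2 = ((rec X. a.(c.b.0)\{b,c,d} + d.((X + X)\{a,b,d} + a.c.X)) + (rec X. a.(c.b.0)\{b,c,d} + d.((X + X)\{a,b,d} + a.c.X)))\{a,b,d} + a.c.(rec X. a.(c.b.0)\{b,c,d} + d.((X + X)\{a,b,d} + a.c.X)) | -a-> u3
  u3 = c.(rec X. a.(c.b.0)\{b,c,d} + d.((X + X)\{a,b,d} + a.c.X)) | -c-> u0
LTS(Q): 4 reachable states
  v0 = rec X. 0 + a.(c.b.0)\{b,c,d} + d.((X + X)\{a,b,d} + a.c.X) | -a-> v1, -d-> v2
  v1 = (c.b.0)\{b,c,d} | stopped
  v2 = ((rec X. 0 + a.(c.b.0)\{b,c,d} + d.((X + X)\{a,b,d} + a.c.X)) + (rec X. 0 + a.(c.b.0)\{b,c,d} + d.((X + X)\{a,b,d} + a.c.X)))\{a,b,d} + a.c.(rec X. 0 + a.(c.b.0)\{b,c,d} + d.((X + X)\{a,b,d} + a.c.X)) | -a-> v3
  v3 = c.(rec X. 0 + a.(c.b.0)\{b,c,d} + d.((X + X)\{a,b,d} + a.c.X)) | -c-> v0
Coarsest stable partition (strong bisimilarity classes):
  B0 = {u0, v0}
  B1 = {u2, v2}
  B2 = {u3, v3}
  B3 = {u1, v1}
u0 ∈ B0, v0 ∈ B0 → same block
Bisimilar ⇒ trace-equivalent.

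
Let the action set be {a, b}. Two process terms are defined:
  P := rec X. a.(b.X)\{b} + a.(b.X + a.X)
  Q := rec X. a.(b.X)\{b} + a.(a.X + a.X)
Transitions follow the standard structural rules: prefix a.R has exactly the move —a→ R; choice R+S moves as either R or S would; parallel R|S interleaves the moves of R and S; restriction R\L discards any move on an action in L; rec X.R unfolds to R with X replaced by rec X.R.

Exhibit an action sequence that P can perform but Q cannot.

P's transition system — 3 states:
  u0 = rec X. a.(b.X)\{b} + a.(b.X + a.X) ⊢ —a→ u1, —a→ u2
  u1 = (b.(rec X. a.(b.X)\{b} + a.(b.X + a.X)))\{b} ⊢ deadlocked
  u2 = b.(rec X. a.(b.X)\{b} + a.(b.X + a.X)) + a.(rec X. a.(b.X)\{b} + a.(b.X + a.X)) ⊢ —a→ u0, —b→ u0
Q's transition system — 3 states:
  v0 = rec X. a.(b.X)\{b} + a.(a.X + a.X) ⊢ —a→ v1, —a→ v2
  v1 = (b.(rec X. a.(b.X)\{b} + a.(a.X + a.X)))\{b} ⊢ deadlocked
  v2 = a.(rec X. a.(b.X)\{b} + a.(a.X + a.X)) + a.(rec X. a.(b.X)\{b} + a.(a.X + a.X)) ⊢ —a→ v0
Trace ⟨ab⟩ through P, begin at {u0}:
  [1] a ⇒ {u1, u2}
  [2] b ⇒ {u0}
  ✓ P
Trace ⟨ab⟩ through Q, begin at {v0}:
  [1] a ⇒ {v1, v2}
  [2] b ⇒ ∅  — Q cannot continue

ab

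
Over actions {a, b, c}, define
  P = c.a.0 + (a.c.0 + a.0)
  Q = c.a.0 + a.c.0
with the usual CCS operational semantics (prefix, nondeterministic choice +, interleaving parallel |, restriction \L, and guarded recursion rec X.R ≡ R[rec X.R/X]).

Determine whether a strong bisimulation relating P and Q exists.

P ≁ Q

Reachable graph of P (4 states):
  u0 = c.a.0 + (a.c.0 + a.0) | —a→ u1, —a→ u2, —c→ u3
  u1 = 0 | ·
  u2 = c.0 | —c→ u1
  u3 = a.0 | —a→ u1
Reachable graph of Q (4 states):
  v0 = c.a.0 + a.c.0 | —a→ v1, —c→ v2
  v1 = c.0 | —c→ v3
  v2 = a.0 | —a→ v3
  v3 = 0 | ·
Partition-refinement fixed point:
  B0 = {u0}
  B1 = {u1, v3}
  B2 = {u3, v2}
  B3 = {u2, v1}
  B4 = {v0}
u0 ∈ B0, v0 ∈ B4 → different blocks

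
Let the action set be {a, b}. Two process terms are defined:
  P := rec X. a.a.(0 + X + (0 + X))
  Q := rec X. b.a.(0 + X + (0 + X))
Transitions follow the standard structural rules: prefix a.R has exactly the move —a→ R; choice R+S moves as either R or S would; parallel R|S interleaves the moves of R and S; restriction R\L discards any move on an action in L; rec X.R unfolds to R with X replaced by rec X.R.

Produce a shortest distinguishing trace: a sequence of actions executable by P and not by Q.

P's transition system — 3 states:
  m0 = rec X. a.a.(0 + X + (0 + X)) has moves ··a··> m1
  m1 = a.(0 + (rec X. a.a.(0 + X + (0 + X))) + (0 + (rec X. a.a.(0 + X + (0 + X))))) has moves ··a··> m2
  m2 = 0 + (rec X. a.a.(0 + X + (0 + X))) + (0 + (rec X. a.a.(0 + X + (0 + X)))) has moves ··a··> m1
Q's transition system — 3 states:
  n0 = rec X. b.a.(0 + X + (0 + X)) has moves ··b··> n1
  n1 = a.(0 + (rec X. b.a.(0 + X + (0 + X))) + (0 + (rec X. b.a.(0 + X + (0 + X))))) has moves ··a··> n2
  n2 = 0 + (rec X. b.a.(0 + X + (0 + X))) + (0 + (rec X. b.a.(0 + X + (0 + X)))) has moves ··b··> n1
Executing a from P (initial set {m0}):
  [1] a ⇒ {m1}
  ✓ P
Executing a from Q (initial set {n0}):
  [1] a ⇒ no successor for Q

a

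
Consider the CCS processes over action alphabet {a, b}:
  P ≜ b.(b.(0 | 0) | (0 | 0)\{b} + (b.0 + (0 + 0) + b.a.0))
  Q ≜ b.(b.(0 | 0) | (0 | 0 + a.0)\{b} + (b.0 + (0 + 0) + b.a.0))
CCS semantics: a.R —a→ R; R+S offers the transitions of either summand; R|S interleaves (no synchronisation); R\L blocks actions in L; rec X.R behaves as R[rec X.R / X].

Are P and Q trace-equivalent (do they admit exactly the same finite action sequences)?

LTS(P): 5 reachable states
  u0 = b.(b.(0 | 0) | (0 | 0)\{b} + (b.0 + (0 + 0) + b.a.0)) | -b-> u1
  u1 = b.(0 | 0) | (0 | 0)\{b} + (b.0 + (0 + 0) + b.a.0) | -b-> u2, -b-> u3, -b-> u4
  u2 = 0 | ∅
  u3 = 0 | 0 | (0 | 0)\{b} | ∅
  u4 = a.0 | -a-> u2
LTS(Q): 7 reachable states
  v0 = b.(b.(0 | 0) | (0 | 0 + a.0)\{b} + (b.0 + (0 + 0) + b.a.0)) | -b-> v1
  v1 = b.(0 | 0) | (0 | 0 + a.0)\{b} + (b.0 + (0 + 0) + b.a.0) | -a-> v2, -b-> v3, -b-> v4, -b-> v5
  v2 = b.(0 | 0) | 0\{b} | -b-> v6
  v3 = 0 | ∅
  v4 = 0 | 0 | (0 | 0 + a.0)\{b} | -a-> v6
  v5 = a.0 | -a-> v3
  v6 = 0 | 0 | 0\{b} | ∅
Trace ⟨ba⟩ through Q, begin at {v0}:
  step 1 (b): {v1}
  step 2 (a): {v2}
  — Q admits the full trace.
Trace ⟨ba⟩ through P, begin at {u0}:
  step 1 (b): {u1}
  step 2 (a): ∅  — P cannot continue

trace-distinct — witness ⟨ba⟩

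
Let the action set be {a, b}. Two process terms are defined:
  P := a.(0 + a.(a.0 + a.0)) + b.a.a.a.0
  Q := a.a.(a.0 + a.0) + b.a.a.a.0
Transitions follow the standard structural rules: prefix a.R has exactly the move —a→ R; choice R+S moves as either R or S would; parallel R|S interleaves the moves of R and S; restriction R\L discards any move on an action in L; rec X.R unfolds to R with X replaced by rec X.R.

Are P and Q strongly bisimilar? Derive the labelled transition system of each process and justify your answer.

P ~ Q

P's transition system — 7 states:
  s0 = a.(0 + a.(a.0 + a.0)) + b.a.a.a.0 | ··a··> s1, ··b··> s2
  s1 = 0 + a.(a.0 + a.0) | ··a··> s3
  s2 = a.a.a.0 | ··a··> s4
  s3 = a.0 + a.0 | ··a··> s5
  s4 = a.a.0 | ··a··> s6
  s5 = 0 | ∅
  s6 = a.0 | ··a··> s5
Q's transition system — 7 states:
  t0 = a.a.(a.0 + a.0) + b.a.a.a.0 | ··a··> t1, ··b··> t2
  t1 = a.(a.0 + a.0) | ··a··> t3
  t2 = a.a.a.0 | ··a··> t4
  t3 = a.0 + a.0 | ··a··> t5
  t4 = a.a.0 | ··a··> t6
  t5 = 0 | ∅
  t6 = a.0 | ··a··> t5
Coarsest stable partition (strong bisimilarity classes):
  B0 = {s0, t0}
  B1 = {s1, s4, t1, t4}
  B2 = {s3, s6, t3, t6}
  B3 = {s5, t5}
  B4 = {s2, t2}
s0 ∈ B0, t0 ∈ B0 → same block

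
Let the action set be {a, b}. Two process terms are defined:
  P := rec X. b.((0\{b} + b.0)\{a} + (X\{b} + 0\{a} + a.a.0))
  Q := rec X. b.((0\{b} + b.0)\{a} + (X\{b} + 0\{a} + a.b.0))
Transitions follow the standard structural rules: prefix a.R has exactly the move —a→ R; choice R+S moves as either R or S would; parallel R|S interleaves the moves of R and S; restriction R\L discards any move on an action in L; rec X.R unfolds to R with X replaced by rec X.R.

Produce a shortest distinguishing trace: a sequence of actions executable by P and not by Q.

baa

LTS(P): 5 reachable states
  m0 = rec X. b.((0\{b} + b.0)\{a} + (X\{b} + 0\{a} + a.a.0)) has moves =b=> m1
  m1 = (0\{b} + b.0)\{a} + ((rec X. b.((0\{b} + b.0)\{a} + (X\{b} + 0\{a} + a.a.0)))\{b} + 0\{a} + a.a.0) has moves =a=> m2, =b=> m3
  m2 = a.0 has moves =a=> m4
  m3 = 0\{a} has moves stopped
  m4 = 0 has moves stopped
LTS(Q): 5 reachable states
  n0 = rec X. b.((0\{b} + b.0)\{a} + (X\{b} + 0\{a} + a.b.0)) has moves =b=> n1
  n1 = (0\{b} + b.0)\{a} + ((rec X. b.((0\{b} + b.0)\{a} + (X\{b} + 0\{a} + a.b.0)))\{b} + 0\{a} + a.b.0) has moves =a=> n2, =b=> n3
  n2 = b.0 has moves =b=> n4
  n3 = 0\{a} has moves stopped
  n4 = 0 has moves stopped
Trace ⟨baa⟩ through P, begin at {m0}:
  after b @ step 1: {m1}
  after a @ step 2: {m2}
  after a @ step 3: {m4}
  ✓ P
Trace ⟨baa⟩ through Q, begin at {n0}:
  after b @ step 1: {n1}
  after a @ step 2: {n2}
  after a @ step 3: ∅ (Q stuck)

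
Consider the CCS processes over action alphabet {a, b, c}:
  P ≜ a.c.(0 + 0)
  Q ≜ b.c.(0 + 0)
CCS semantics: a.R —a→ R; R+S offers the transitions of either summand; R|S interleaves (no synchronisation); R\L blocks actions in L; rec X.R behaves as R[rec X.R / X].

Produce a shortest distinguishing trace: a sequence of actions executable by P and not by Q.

a

LTS(P): 3 reachable states
  s0 = a.c.(0 + 0) ⊢ -a-> s1
  s1 = c.(0 + 0) ⊢ -c-> s2
  s2 = 0 + 0 ⊢ stopped
LTS(Q): 3 reachable states
  t0 = b.c.(0 + 0) ⊢ -b-> t1
  t1 = c.(0 + 0) ⊢ -c-> t2
  t2 = 0 + 0 ⊢ stopped
Trace ⟨a⟩ through P, begin at {s0}:
  step 1 (a): {s1}
  ✓ P
Trace ⟨a⟩ through Q, begin at {t0}:
  step 1 (a): ∅ (Q stuck)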